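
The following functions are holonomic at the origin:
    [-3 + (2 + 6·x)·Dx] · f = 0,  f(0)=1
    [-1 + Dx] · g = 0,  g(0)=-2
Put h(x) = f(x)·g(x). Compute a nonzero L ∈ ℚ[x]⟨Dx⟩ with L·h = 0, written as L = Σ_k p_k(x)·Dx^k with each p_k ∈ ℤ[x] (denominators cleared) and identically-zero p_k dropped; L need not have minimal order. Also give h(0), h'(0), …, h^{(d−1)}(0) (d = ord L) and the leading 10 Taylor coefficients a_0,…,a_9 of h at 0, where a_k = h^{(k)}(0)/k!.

L = (-5 - 6·x) + (2 + 6·x)·Dx  (order 1).
h: a_k = -2, -5, -7/4, -71/24, 671/192, -16157/1920, 88837/4608, -14933039/322560, 589833983/5160960, -3828061859/13271040, …
ICs: h(0) = -2.

f: a_k = 1, 3/2, -9/8, 27/16, -405/128, 1701/256, -15309/1024, 72171/2048, -2814669/32768, 14073345/65536, …
g: a_k = -2, -2, -1, -1/3, -1/12, -1/60, -1/360, -1/2520, -1/20160, -1/181440, …
h₀=f·g: eliminate ⇒ L₀, order ≤ 1·1.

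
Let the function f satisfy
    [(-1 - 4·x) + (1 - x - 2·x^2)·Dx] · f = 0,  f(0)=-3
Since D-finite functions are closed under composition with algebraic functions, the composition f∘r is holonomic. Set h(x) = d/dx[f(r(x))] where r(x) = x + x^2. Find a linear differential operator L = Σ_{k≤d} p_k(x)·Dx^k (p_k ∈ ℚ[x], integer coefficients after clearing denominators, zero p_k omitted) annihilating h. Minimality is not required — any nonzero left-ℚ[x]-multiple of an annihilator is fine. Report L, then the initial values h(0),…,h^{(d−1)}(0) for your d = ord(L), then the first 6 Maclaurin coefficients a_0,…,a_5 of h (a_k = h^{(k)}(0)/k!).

f: a_k = -3, -3, -9, -15, -33, -63, …
L₀ from L_f via x↦r, Dx↦r'^{-1}Dx.
h=h₀': d/dx-closure on L₀ ⇒ L.
L = (8 + 10·x + 30·x^2 + 40·x^3 + 20·x^4) + (-1 - x + 5·x^2 + 10·x^3 + 10·x^4 + 4·x^5)·Dx  (order 1).
h: a_k = -3, -24, -99, -348, -1200, -3942, …
ICs: h(0) = -3.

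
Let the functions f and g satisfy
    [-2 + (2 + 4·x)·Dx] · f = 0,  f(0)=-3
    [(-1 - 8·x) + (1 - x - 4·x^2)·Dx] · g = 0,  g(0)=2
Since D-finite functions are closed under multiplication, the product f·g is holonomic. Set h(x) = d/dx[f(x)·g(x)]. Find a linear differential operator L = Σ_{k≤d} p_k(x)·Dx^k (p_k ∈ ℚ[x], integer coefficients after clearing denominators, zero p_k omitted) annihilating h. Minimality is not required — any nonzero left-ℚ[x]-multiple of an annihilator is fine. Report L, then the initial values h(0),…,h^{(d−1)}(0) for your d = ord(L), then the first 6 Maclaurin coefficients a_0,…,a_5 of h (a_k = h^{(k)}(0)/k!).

f: a_k = -3, -3, 3/2, -3/2, 15/8, -21/8, …
g: a_k = 2, 2, 10, 18, 58, 130, …
Sym-product of L_f,L_g gives L₀ (≤ ord 1).
h₀' ⇒ L via d/dx closure of L₀.
L = (11 + 84·x + 243·x^2 + 360·x^3 + 240·x^4) + (-2 - 11·x - 9·x^2 + 58·x^3 + 144·x^4 + 96·x^5)·Dx  (order 1).
h: a_k = -12, -66, -252, -849, -5535/2, -33471/4, …
ICs: h(0) = -12.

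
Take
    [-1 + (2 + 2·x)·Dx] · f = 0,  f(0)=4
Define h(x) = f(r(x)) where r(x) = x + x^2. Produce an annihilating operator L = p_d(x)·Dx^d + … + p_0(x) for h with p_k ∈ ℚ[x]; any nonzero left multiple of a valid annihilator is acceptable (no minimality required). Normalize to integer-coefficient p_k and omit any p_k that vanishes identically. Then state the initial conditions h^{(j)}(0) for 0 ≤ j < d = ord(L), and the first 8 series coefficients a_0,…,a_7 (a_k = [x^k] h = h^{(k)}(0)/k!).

f: a_k = 4, 2, -1/2, 1/4, -5/32, 7/64, -21/256, 33/512, …
Substitute x→r, Dx→(1/r')Dx; clear ⇒ L₀.
L = (-1 - 2·x) + (2 + 2·x + 2·x^2)·Dx  (order 1).
h: a_k = 4, 2, 3/2, -3/4, 3/32, 15/64, -57/256, 21/512, …
ICs: h(0) = 4.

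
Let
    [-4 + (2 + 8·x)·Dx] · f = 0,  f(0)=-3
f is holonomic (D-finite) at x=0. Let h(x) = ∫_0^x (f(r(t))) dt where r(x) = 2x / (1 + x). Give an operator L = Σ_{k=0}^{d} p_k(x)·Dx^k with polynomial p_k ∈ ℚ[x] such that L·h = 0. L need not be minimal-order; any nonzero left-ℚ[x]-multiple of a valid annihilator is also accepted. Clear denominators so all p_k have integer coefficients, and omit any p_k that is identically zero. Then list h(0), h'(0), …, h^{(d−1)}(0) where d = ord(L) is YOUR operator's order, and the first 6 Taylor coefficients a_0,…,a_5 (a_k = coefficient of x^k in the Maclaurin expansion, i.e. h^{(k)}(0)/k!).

f: a_k = -3, -6, 6, -12, 30, -84, …
Change of var in L_f (x↦r) gives L₀.
h=∫h₀ ⇒ L = L₀·Dx.
L = -4·Dx + (1 + 10·x + 9·x^2)·Dx^2  (order 2).
h: a_k = 0, -3, -6, 12, -39, 852/5, …
ICs: h(0) = 0, h′(0) = -3.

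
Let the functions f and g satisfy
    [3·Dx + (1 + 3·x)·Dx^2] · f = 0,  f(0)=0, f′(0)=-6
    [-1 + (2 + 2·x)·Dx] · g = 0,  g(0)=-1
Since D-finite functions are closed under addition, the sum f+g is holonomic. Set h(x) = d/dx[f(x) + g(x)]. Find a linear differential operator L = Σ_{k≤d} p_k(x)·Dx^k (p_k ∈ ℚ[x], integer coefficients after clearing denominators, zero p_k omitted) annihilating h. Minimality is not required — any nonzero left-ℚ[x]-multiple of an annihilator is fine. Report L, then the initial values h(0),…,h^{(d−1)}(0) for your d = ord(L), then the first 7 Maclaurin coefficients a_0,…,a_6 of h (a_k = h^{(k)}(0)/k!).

L = (27 + 9·x) + (69 + 126·x + 45·x^2)·Dx + (10 + 46·x + 54·x^2 + 18·x^3)·Dx^2  (order 2).
h: a_k = -13/2, 73/4, -867/16, 5189/32, -124451/256, 746559/512, -8958183/2048, …
ICs: h(0) = -13/2, h′(0) = 73/4.

f: a_k = 0, -6, 9, -18, 81/2, -486/5, 243, …
g: a_k = -1, -1/2, 1/8, -1/16, 5/128, -7/256, 21/1024, …
L₀ := lclm(L_f,L_g); ord L₀ ≤ 2+1.
Differentiate: ansatz ord ≤ ord L₀ ⇒ L.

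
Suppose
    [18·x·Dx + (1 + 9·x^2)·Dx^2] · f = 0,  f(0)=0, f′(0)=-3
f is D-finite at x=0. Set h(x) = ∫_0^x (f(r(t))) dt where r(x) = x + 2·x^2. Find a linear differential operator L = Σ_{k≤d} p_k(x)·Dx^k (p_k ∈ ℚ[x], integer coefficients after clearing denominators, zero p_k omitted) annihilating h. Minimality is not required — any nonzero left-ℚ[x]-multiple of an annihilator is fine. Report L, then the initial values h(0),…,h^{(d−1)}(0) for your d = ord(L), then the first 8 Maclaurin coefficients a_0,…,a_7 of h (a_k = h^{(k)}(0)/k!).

f: a_k = 0, -3, 0, 9, 0, -243/5, 0, 2187/7, …
f∘r: x↦r, Dx↦Dx/r' in L_f ⇒ L₀.
h=∫h₀ ⇒ L = L₀·Dx.
L = (-4 + 18·x + 144·x^2 + 432·x^3 + 432·x^4)·Dx^2 + (1 + 4·x + 9·x^2 + 72·x^3 + 180·x^4 + 144·x^5)·Dx^3  (order 3).
h: a_k = 0, 0, -3/2, -2, 9/4, 54/5, 99/10, -414/7, …
ICs: h(0) = 0, h′(0) = 0, h′′(0) = -3.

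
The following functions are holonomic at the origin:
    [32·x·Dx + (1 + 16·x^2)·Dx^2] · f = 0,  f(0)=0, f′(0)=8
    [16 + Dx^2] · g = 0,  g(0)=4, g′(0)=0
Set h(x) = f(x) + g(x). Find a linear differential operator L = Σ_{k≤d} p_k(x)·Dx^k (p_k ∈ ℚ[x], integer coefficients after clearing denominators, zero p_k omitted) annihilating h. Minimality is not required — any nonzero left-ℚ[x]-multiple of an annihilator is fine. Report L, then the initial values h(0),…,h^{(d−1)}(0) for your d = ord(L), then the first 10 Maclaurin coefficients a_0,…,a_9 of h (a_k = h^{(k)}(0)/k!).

L = (-5632·x + 114688·x^3 + 131072·x^5)·Dx + (-16 + 1792·x^2 + 36864·x^4 + 65536·x^6)·Dx^2 + (-352·x + 7168·x^3 + 8192·x^5)·Dx^3 + (-1 + 112·x^2 + 2304·x^4 + 4096·x^6)·Dx^4  (order 4).
h: a_k = 4, 8, -32, -128/3, 128/3, 2048/5, -1024/45, -32768/7, 2048/315, 524288/9, …
ICs: h(0) = 4, h′(0) = 8, h′′(0) = -64, h′′′(0) = -256.

f: a_k = 0, 8, 0, -128/3, 0, 2048/5, 0, -32768/7, 0, 524288/9, …
g: a_k = 4, 0, -32, 0, 128/3, 0, -1024/45, 0, 2048/315, 0, …
f+g: L₀ = lclm(L_f,L_g), ord ≤ 2+2.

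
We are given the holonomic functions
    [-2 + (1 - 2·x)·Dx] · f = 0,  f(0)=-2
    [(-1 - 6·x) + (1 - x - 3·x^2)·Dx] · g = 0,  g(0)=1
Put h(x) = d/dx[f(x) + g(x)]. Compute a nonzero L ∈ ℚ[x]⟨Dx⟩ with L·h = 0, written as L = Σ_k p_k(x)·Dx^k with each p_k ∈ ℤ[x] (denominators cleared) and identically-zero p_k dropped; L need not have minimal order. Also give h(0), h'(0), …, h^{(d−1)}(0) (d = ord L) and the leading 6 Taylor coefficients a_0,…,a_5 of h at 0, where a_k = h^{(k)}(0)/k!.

L = (12 - 288·x + 648·x^2 - 1296·x^3 + 648·x^4) + (9 + 12·x - 126·x^2 + 540·x^3 - 1188·x^4 + 648·x^5)·Dx + (-2 + 15·x - 52·x^2 + 78·x^3 + 27·x^4 - 180·x^5 + 108·x^6)·Dx^2  (order 2).
h: a_k = -3, -8, -27, -52, -120, -186, …
ICs: h(0) = -3, h′(0) = -8.

f: a_k = -2, -4, -8, -16, -32, -64, …
g: a_k = 1, 1, 4, 7, 19, 40, …
L₀ := lclm(L_f,L_g); ord L₀ ≤ 1+1.
Derive L from L₀ (diff closure).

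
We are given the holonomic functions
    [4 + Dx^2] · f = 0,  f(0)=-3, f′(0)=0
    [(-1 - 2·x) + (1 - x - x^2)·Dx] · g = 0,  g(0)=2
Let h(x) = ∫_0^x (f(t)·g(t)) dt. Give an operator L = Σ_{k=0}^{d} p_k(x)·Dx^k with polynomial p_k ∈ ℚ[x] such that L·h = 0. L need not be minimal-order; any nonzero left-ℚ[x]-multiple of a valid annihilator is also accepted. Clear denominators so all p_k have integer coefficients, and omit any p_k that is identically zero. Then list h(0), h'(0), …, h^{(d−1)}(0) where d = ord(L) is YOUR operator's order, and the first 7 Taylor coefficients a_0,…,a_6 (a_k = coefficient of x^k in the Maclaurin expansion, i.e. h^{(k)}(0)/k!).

f: a_k = -3, 0, 6, 0, -2, 0, 4/15, …
g: a_k = 2, 2, 4, 6, 10, 16, 26, …
h₀=f·g: eliminate ⇒ L₀, order ≤ 2·1.
h=∫₀ˣh₀: take L = L₀·Dx.
L = (-2 + 4·x + 4·x^2)·Dx + (2 + 4·x)·Dx^2 + (-1 + x + x^2)·Dx^3  (order 3).
h: a_k = 0, -6, -3, 0, -3/2, -2, -8/3, …
ICs: h(0) = 0, h′(0) = -6, h′′(0) = -6.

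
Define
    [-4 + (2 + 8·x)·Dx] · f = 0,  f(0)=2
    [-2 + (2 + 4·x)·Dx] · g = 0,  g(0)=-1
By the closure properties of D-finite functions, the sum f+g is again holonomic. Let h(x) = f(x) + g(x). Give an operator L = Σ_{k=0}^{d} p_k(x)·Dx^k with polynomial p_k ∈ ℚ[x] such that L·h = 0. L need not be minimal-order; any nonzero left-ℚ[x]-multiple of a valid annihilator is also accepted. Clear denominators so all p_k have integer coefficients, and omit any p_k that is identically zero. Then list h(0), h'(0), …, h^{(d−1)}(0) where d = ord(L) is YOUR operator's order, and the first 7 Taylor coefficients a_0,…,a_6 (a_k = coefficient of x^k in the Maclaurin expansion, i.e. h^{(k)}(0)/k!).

f: a_k = 2, 4, -4, 8, -20, 56, -168, …
g: a_k = -1, -1, 1/2, -1/2, 5/8, -7/8, 21/16, …
L₀ := lclm(L_f,L_g); ord L₀ ≤ 1+1.
L = -2 + (3 + 8·x)·Dx + (1 + 6·x + 8·x^2)·Dx^2  (order 2).
h: a_k = 1, 3, -7/2, 15/2, -155/8, 441/8, -2667/16, …
ICs: h(0) = 1, h′(0) = 3.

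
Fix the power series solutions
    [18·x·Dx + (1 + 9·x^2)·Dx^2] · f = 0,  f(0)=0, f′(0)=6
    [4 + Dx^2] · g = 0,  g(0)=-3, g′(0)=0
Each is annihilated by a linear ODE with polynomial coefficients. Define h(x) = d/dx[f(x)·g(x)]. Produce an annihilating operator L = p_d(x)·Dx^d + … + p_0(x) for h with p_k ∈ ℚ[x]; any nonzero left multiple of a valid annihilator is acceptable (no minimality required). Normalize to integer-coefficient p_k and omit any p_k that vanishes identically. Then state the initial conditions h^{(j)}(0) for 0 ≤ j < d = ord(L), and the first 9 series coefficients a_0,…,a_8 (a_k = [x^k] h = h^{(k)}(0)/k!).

L = (52480 + 1115424·x^2 + 18751824·x^4 + 15209856·x^6 + 3464208·x^8 - 11337408·x^10 + 34012224·x^12) + (31032·x + 1320624·x^3 + 10701720·x^5 + 13646880·x^7 + 18895680·x^9 + 34012224·x^11)·Dx + (13640 + 300780·x^2 + 4978584·x^4 + 5269212·x^6 + 3621672·x^8 + 2834352·x^10 + 17006112·x^12)·Dx^2 + (7758·x + 330156·x^3 + 2675430·x^5 + 3411720·x^7 + 4723920·x^9 + 8503056·x^11)·Dx^3 + (130 + 5481·x^2 + 72657·x^4 + 366687·x^6 + 688905·x^8 + 1417176·x^10 + 2125764·x^12)·Dx^4  (order 4).
h: a_k = -18, 0, 270, 0, -2058, 0, 87338/5, 0, -5377194/35, …
ICs: h(0) = -18, h′(0) = 0, h′′(0) = 540, h′′′(0) = 0.

f: a_k = 0, 6, 0, -18, 0, 486/5, 0, -4374/7, 0, …
g: a_k = -3, 0, 6, 0, -2, 0, 4/15, 0, -2/105, …
f·g: L₀ = L_f ⊗_s L_g, ord ≤ 2·2.
h=h₀': d/dx-closure on L₀ ⇒ L.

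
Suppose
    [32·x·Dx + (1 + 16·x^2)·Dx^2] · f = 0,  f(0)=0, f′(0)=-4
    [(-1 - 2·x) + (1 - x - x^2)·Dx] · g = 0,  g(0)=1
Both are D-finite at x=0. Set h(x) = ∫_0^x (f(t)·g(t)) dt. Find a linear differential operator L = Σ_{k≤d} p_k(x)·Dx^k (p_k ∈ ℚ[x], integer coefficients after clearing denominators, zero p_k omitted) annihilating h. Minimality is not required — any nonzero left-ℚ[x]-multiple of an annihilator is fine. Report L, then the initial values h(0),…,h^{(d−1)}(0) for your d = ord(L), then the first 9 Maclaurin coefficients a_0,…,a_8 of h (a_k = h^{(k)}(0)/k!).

L = (2 + 32·x + 96·x^2)·Dx + (2 - 28·x + 64·x^2 + 96·x^3)·Dx^2 + (-1 + x - 15·x^2 + 16·x^3 + 16·x^4)·Dx^3  (order 3).
h: a_k = 0, 0, -2, -4/3, 10/3, 28/15, -1366/45, -864/35, 52123/210, …
ICs: h(0) = 0, h′(0) = 0, h′′(0) = -4.

f: a_k = 0, -4, 0, 64/3, 0, -1024/5, 0, 16384/7, 0, …
g: a_k = 1, 1, 2, 3, 5, 8, 13, 21, 34, …
L₀ := L_f ⊗_s L_g (sym. prod.), ord ≤ 2.
Integrate: L := L₀·Dx.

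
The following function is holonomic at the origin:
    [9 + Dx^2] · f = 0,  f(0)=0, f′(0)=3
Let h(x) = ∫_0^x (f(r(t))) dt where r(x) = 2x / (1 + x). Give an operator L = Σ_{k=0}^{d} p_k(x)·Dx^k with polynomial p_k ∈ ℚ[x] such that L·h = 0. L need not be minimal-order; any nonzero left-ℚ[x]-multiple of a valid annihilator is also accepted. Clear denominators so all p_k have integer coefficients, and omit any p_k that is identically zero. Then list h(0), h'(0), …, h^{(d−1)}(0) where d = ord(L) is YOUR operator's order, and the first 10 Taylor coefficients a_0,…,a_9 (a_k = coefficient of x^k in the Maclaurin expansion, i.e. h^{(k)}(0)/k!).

L = 36·Dx + (2 + 6·x + 6·x^2 + 2·x^3)·Dx^2 + (1 + 4·x + 6·x^2 + 4·x^3 + x^4)·Dx^3  (order 3).
h: a_k = 0, 0, 3, -2, -15/2, 102/5, -121/5, 30/7, 6693/140, -1882/15, …
ICs: h(0) = 0, h′(0) = 0, h′′(0) = 6.

f: a_k = 0, 3, 0, -9/2, 0, 81/40, 0, -243/560, 0, 243/4480, …
h₀=f(r): pull back L_f along r ⇒ L₀.
h=∫h₀ ⇒ L = L₀·Dx.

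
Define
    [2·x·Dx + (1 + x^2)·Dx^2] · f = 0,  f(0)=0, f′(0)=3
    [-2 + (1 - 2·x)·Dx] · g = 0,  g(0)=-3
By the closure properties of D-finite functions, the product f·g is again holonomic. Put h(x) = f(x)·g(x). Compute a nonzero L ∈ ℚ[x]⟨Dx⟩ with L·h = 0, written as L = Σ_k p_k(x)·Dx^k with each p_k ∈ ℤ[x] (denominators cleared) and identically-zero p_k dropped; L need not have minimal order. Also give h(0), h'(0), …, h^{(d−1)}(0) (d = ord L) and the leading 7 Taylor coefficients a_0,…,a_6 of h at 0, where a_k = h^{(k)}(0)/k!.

L = 4·x + (4 - 2·x + 8·x^2)·Dx + (-1 + 2·x - x^2 + 2·x^3)·Dx^2  (order 2).
h: a_k = 0, -9, -18, -33, -66, -669/5, -1338/5, …
ICs: h(0) = 0, h′(0) = -9.

f: a_k = 0, 3, 0, -1, 0, 3/5, 0, …
g: a_k = -3, -6, -12, -24, -48, -96, -192, …
f·g: L₀ = L_f ⊗_s L_g, ord ≤ 2·1.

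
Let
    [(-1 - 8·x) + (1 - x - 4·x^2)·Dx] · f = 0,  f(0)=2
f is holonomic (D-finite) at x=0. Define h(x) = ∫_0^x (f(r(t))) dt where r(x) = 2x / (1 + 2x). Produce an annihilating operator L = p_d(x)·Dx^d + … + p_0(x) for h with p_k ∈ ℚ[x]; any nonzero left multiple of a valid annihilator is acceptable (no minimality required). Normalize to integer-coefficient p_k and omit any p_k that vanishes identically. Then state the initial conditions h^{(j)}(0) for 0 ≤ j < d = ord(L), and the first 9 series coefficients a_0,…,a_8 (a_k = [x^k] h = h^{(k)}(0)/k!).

L = (2 + 36·x)·Dx + (-1 - 4·x + 12·x^2 + 32·x^3)·Dx^2  (order 2).
h: a_k = 0, 2, 2, 32/3, 0, 512/5, -512/3, 10240/7, -4608, …
ICs: h(0) = 0, h′(0) = 2.

f: a_k = 2, 2, 10, 18, 58, 130, 362, 882, 2330, …
L₀ from L_f via x↦r, Dx↦r'^{-1}Dx.
h=∫₀ˣh₀: take L = L₀·Dx.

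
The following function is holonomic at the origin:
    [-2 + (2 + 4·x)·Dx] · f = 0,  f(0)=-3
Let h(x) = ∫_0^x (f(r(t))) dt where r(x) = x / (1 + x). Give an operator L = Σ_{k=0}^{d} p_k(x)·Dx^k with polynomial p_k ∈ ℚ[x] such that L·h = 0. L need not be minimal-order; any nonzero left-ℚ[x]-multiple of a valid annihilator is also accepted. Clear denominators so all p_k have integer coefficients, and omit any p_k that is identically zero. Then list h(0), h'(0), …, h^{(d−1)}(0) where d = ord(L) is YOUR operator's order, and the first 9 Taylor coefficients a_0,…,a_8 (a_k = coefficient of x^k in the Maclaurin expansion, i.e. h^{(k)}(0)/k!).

L = -Dx + (1 + 4·x + 3·x^2)·Dx^2  (order 2).
h: a_k = 0, -3, -3/2, 3/2, -15/8, 111/40, -75/16, 981/112, -2259/128, …
ICs: h(0) = 0, h′(0) = -3.

f: a_k = -3, -3, 3/2, -3/2, 15/8, -21/8, 63/16, -99/16, 1287/128, …
f∘r: x↦r, Dx↦Dx/r' in L_f ⇒ L₀.
h=∫₀ˣh₀: take L = L₀·Dx.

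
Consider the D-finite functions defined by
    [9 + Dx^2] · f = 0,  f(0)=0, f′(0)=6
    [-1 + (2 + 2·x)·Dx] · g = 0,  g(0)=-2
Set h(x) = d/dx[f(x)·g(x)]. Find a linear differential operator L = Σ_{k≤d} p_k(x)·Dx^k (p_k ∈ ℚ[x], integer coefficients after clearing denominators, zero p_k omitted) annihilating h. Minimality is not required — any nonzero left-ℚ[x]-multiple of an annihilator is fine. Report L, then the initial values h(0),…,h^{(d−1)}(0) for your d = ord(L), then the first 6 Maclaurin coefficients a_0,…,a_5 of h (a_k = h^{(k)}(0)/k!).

L = (551 + 1968·x + 2712·x^2 + 1728·x^3 + 432·x^4) + (-44 - 140·x - 144·x^2 - 48·x^3)·Dx + (52 + 200·x + 292·x^2 + 192·x^3 + 48·x^4)·Dx^2  (order 2).
h: a_k = -12, -12, 117/2, 33, -1581/32, -3123/160, …
ICs: h(0) = -12, h′(0) = -12.

f: a_k = 0, 6, 0, -9, 0, 81/20, …
g: a_k = -2, -1, 1/4, -1/8, 5/64, -7/128, …
L₀ := L_f ⊗_s L_g (sym. prod.), ord ≤ 2.
Derive L from L₀ (diff closure).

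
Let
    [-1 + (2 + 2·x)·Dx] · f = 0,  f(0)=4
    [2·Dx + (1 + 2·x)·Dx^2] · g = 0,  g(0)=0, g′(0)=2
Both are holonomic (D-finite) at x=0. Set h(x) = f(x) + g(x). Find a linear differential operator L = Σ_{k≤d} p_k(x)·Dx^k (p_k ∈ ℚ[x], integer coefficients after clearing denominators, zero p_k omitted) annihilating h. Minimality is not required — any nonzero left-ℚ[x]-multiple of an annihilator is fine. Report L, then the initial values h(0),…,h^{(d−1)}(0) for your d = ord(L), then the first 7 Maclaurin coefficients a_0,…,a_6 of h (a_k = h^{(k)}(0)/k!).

f: a_k = 4, 2, -1/2, 1/4, -5/32, 7/64, -21/256, …
g: a_k = 0, 2, -2, 8/3, -4, 32/5, -32/3, …
L₀ := lclm(L_f,L_g); ord L₀ ≤ 1+2.
L = (10 + 4·x)·Dx + (29 + 52·x + 20·x^2)·Dx^2 + (6 + 22·x + 24·x^2 + 8·x^3)·Dx^3  (order 3).
h: a_k = 4, 4, -5/2, 35/12, -133/32, 2083/320, -8255/768, …
ICs: h(0) = 4, h′(0) = 4, h′′(0) = -5.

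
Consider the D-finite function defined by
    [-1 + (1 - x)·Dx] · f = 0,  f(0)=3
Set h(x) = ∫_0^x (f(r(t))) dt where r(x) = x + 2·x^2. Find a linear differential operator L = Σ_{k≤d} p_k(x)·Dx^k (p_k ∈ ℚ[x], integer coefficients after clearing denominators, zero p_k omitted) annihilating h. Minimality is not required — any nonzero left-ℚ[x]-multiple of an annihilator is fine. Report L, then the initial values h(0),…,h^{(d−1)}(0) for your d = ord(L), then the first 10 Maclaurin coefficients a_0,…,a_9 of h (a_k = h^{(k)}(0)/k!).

L = (1 + 4·x)·Dx + (-1 + x + 2·x^2)·Dx^2  (order 2).
h: a_k = 0, 3, 3/2, 3, 15/4, 33/5, 21/2, 129/7, 255/8, 57, …
ICs: h(0) = 0, h′(0) = 3.

f: a_k = 3, 3, 3, 3, 3, 3, 3, 3, 3, 3, …
Substitute x→r, Dx→(1/r')Dx; clear ⇒ L₀.
h=∫h₀ ⇒ L = L₀·Dx.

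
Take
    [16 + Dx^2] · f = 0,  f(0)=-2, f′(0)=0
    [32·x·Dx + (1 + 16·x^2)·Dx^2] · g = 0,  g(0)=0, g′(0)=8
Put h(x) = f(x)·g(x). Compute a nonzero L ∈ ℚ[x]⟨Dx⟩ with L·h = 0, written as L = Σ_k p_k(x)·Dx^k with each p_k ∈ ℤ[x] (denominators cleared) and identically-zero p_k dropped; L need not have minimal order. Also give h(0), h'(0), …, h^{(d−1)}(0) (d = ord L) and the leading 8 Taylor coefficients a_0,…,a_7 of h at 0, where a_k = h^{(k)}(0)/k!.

L = (1280 + 53248·x^2 + 360448·x^4 + 2097152·x^6 + 8388608·x^8) + (1536·x + 40960·x^3 + 393216·x^5 + 2097152·x^7)·Dx + (96 + 4096·x^2 + 36864·x^4 + 262144·x^6 + 1048576·x^8)·Dx^2 + (96·x + 2560·x^3 + 24576·x^5 + 131072·x^7)·Dx^3 + (1 + 48·x^2 + 896·x^4 + 8192·x^6 + 32768·x^8)·Dx^4  (order 4).
h: a_k = 0, -16, 0, 640/3, 0, -25088/15, 0, 5328896/315, …
ICs: h(0) = 0, h′(0) = -16, h′′(0) = 0, h′′′(0) = 1280.

f: a_k = -2, 0, 16, 0, -64/3, 0, 512/45, 0, …
g: a_k = 0, 8, 0, -128/3, 0, 2048/5, 0, -32768/7, …
Product ⇒ symmetric product L₀, ord ≤ 4.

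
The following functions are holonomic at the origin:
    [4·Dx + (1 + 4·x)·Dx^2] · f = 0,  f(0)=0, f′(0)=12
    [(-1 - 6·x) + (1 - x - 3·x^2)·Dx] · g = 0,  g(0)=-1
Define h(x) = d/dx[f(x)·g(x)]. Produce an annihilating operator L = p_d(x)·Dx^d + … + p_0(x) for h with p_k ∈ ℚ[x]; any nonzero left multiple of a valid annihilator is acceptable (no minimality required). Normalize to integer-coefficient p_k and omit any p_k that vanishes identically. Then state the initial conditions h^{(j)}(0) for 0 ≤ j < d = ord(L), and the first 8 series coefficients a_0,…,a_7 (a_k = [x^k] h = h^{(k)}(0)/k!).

L = (218 + 1080·x + 2592·x^2) + (-1 + 142·x + 1224·x^2 + 2016·x^3)·Dx + (-5 - 39·x - 37·x^2 + 228·x^3 + 288·x^4)·Dx^2  (order 2).
h: a_k = -12, 24, -264, 560, -3692, 51888/5, -262756/5, 6232096/35, …
ICs: h(0) = -12, h′(0) = 24.

f: a_k = 0, 12, -24, 64, -192, 3072/5, -2048, 49152/7, …
g: a_k = -1, -1, -4, -7, -19, -40, -97, -217, …
f·g: L₀ = L_f ⊗_s L_g, ord ≤ 2·1.
Derive L from L₀ (diff closure).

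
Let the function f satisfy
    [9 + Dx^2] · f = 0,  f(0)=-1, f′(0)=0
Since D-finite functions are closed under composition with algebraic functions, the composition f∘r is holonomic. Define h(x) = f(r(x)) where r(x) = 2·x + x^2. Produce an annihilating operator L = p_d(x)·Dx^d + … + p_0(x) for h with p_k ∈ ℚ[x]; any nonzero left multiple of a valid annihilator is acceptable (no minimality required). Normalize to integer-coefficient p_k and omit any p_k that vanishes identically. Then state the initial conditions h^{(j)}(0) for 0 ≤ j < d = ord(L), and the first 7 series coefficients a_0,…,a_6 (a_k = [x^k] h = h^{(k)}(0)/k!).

L = (36 + 108·x + 108·x^2 + 36·x^3) - Dx + (1 + x)·Dx^2  (order 2).
h: a_k = -1, 0, 18, 18, -99/2, -108, -81/5, …
ICs: h(0) = -1, h′(0) = 0.

f: a_k = -1, 0, 9/2, 0, -27/8, 0, 81/80, …
L₀ from L_f via x↦r, Dx↦r'^{-1}Dx.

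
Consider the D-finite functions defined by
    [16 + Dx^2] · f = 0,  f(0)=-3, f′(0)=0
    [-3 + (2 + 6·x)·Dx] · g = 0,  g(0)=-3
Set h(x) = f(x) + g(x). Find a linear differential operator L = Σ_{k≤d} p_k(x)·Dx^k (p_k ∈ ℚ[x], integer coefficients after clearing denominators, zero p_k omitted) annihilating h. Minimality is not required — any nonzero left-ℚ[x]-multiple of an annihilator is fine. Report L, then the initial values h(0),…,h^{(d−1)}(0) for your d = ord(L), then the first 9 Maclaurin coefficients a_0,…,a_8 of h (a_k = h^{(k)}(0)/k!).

L = (-4368 - 18432·x - 27648·x^2) + (1760 + 17568·x + 55296·x^2 + 55296·x^3)·Dx + (-273 - 1152·x - 1728·x^2)·Dx^2 + (110 + 1098·x + 3456·x^2 + 3456·x^3)·Dx^3  (order 3).
h: a_k = -6, -9/2, 219/8, -81/16, -2881/128, -5103/256, 951049/15360, -216513/2048, 869843519/3440640, …
ICs: h(0) = -6, h′(0) = -9/2, h′′(0) = 219/4.

f: a_k = -3, 0, 24, 0, -32, 0, 256/15, 0, -512/105, …
g: a_k = -3, -9/2, 27/8, -81/16, 1215/128, -5103/256, 45927/1024, -216513/2048, 8444007/32768, …
L₀ := lclm(L_f,L_g); ord L₀ ≤ 2+1.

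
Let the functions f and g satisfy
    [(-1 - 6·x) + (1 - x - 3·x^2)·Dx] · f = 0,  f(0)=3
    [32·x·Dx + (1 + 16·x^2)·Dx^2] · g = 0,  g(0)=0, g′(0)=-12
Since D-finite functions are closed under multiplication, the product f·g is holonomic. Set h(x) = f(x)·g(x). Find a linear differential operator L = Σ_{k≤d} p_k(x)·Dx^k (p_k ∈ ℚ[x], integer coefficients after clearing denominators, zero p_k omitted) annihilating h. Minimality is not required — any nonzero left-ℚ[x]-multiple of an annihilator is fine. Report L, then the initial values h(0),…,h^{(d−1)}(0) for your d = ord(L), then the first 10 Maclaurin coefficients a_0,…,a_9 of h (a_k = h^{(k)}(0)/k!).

L = (6 + 32·x + 288·x^2) + (2 - 20·x + 64·x^2 + 288·x^3)·Dx + (-1 + x - 13·x^2 + 16·x^3 + 48·x^4)·Dx^2  (order 2).
h: a_k = 0, -36, -36, 48, -60, -8796/5, -9696/5, 484692/35, 281076/35, -7439888/35, …
ICs: h(0) = 0, h′(0) = -36.

f: a_k = 3, 3, 12, 21, 57, 120, 291, 651, 1524, 3477, …
g: a_k = 0, -12, 0, 64, 0, -3072/5, 0, 49152/7, 0, -262144/3, …
L₀ := L_f ⊗_s L_g (sym. prod.), ord ≤ 2.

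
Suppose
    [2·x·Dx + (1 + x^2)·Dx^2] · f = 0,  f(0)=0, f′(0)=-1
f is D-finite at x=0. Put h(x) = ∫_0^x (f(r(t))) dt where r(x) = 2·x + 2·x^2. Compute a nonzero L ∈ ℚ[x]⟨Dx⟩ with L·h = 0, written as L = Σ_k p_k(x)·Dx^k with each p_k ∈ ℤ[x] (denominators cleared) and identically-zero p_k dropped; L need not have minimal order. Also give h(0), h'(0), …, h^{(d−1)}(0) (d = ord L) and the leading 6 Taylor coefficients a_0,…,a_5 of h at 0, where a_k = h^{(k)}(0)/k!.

f: a_k = 0, -1, 0, 1/3, 0, -1/5, …
h₀=f(r): pull back L_f along r ⇒ L₀.
Integrate: L := L₀·Dx.
L = (-2 + 8·x + 32·x^2 + 48·x^3 + 24·x^4)·Dx^2 + (1 + 2·x + 4·x^2 + 16·x^3 + 20·x^4 + 8·x^5)·Dx^3  (order 3).
h: a_k = 0, 0, -1, -2/3, 2/3, 8/5, …
ICs: h(0) = 0, h′(0) = 0, h′′(0) = -2.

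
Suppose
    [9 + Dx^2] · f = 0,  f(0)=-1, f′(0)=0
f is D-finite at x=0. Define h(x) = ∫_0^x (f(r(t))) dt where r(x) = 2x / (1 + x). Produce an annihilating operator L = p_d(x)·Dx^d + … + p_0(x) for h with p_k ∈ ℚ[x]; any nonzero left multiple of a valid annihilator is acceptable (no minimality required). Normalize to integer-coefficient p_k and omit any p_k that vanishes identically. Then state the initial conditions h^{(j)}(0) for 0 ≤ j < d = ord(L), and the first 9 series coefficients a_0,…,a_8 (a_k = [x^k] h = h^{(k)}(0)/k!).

L = 36·Dx + (2 + 6·x + 6·x^2 + 2·x^3)·Dx^2 + (1 + 4·x + 6·x^2 + 4·x^3 + x^4)·Dx^3  (order 3).
h: a_k = 0, -1, 0, 6, -9, 0, 24, -1926/35, 729/10, …
ICs: h(0) = 0, h′(0) = -1, h′′(0) = 0.

f: a_k = -1, 0, 9/2, 0, -27/8, 0, 81/80, 0, -729/4480, …
Change of var in L_f (x↦r) gives L₀.
Integrate: L := L₀·Dx.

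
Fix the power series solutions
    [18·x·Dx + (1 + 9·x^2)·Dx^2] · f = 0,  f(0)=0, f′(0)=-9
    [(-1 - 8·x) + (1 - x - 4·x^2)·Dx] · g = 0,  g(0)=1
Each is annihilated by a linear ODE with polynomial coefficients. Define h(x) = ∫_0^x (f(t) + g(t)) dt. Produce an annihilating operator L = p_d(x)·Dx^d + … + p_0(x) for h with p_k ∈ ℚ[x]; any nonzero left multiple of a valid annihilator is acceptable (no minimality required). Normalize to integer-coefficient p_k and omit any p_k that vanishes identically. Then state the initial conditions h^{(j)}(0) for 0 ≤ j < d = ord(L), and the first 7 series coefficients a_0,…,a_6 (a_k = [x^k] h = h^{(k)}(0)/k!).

L = (90 - 360·x - 6462·x^2 - 14688·x^3 - 63936·x^4 - 31104·x^6)·Dx^2 + (-36 - 294·x - 324·x^2 - 3198·x^3 - 13680·x^4 - 46080·x^5 - 3888·x^6 - 31104·x^7)·Dx^3 + (5 + 16·x + 160·x^2 - 96·x^3 + 555·x^4 - 2304·x^5 - 4896·x^6 - 1296·x^7 - 5184·x^8)·Dx^4  (order 4).
h: a_k = 0, 1, -4, 5/3, 9, 29/5, -202/15, …
ICs: h(0) = 0, h′(0) = 1, h′′(0) = -8, h′′′(0) = 10.

f: a_k = 0, -9, 0, 27, 0, -729/5, 0, …
g: a_k = 1, 1, 5, 9, 29, 65, 181, …
h₀=f+g: left-lcm gives L₀, ord ≤ 3.
Integrate: L := L₀·Dx.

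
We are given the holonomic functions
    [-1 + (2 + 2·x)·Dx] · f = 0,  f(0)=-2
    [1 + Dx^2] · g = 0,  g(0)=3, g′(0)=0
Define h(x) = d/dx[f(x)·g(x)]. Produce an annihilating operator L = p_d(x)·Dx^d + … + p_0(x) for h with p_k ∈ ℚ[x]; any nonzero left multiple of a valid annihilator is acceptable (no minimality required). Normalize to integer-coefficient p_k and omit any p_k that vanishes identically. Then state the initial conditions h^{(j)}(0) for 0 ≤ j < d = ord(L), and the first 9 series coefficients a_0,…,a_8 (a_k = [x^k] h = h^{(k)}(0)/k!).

f: a_k = -2, -1, 1/4, -1/8, 5/64, -7/128, 21/512, -33/1024, 429/16384, …
g: a_k = 3, 0, -3/2, 0, 1/8, 0, -1/240, 0, 1/13440, …
f·g: L₀ = L_f ⊗_s L_g, ord ≤ 1·2.
h=h₀': d/dx-closure on L₀ ⇒ L.
L = (53 + 144·x + 136·x^2 + 64·x^3 + 16·x^4) + (-4 - 36·x - 48·x^2 - 16·x^3)·Dx + (28 + 88·x + 108·x^2 + 64·x^3 + 16·x^4)·Dx^2  (order 2).
h: a_k = -3, 15/2, 27/8, -25/16, -65/128, 349/1280, -2807/15360, 44047/215040, -242667/1146880, …
ICs: h(0) = -3, h′(0) = 15/2.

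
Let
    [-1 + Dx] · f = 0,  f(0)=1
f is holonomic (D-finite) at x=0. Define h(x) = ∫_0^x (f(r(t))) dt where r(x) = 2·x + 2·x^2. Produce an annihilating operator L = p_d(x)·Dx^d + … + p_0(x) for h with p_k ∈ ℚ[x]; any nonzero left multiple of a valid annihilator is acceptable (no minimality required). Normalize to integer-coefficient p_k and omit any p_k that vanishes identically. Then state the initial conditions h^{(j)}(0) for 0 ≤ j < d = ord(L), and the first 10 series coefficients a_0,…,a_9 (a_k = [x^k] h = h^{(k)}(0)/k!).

f: a_k = 1, 1, 1/2, 1/6, 1/24, 1/120, 1/720, 1/5040, 1/40320, 1/362880, …
h₀=f(r): pull back L_f along r ⇒ L₀.
Integrate: L := L₀·Dx.
L = (-2 - 4·x)·Dx + Dx^2  (order 2).
h: a_k = 0, 1, 1, 4/3, 4/3, 4/3, 52/45, 304/315, 232/315, 1528/2835, …
ICs: h(0) = 0, h′(0) = 1.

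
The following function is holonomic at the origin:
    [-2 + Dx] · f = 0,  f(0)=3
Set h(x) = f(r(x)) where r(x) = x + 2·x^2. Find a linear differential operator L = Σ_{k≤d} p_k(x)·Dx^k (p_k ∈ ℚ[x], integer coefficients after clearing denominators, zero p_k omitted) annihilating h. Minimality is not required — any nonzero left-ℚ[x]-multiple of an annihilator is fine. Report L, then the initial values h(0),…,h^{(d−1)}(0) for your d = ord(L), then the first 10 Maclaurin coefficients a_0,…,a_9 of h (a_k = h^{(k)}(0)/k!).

f: a_k = 3, 6, 6, 4, 2, 4/5, 4/15, 8/105, 2/105, 4/945, …
h₀=f(r): pull back L_f along r ⇒ L₀.
L = (-2 - 8·x) + Dx  (order 1).
h: a_k = 3, 6, 18, 28, 50, 324/5, 1324/15, 10424/105, 3958/35, 21428/189, …
ICs: h(0) = 3.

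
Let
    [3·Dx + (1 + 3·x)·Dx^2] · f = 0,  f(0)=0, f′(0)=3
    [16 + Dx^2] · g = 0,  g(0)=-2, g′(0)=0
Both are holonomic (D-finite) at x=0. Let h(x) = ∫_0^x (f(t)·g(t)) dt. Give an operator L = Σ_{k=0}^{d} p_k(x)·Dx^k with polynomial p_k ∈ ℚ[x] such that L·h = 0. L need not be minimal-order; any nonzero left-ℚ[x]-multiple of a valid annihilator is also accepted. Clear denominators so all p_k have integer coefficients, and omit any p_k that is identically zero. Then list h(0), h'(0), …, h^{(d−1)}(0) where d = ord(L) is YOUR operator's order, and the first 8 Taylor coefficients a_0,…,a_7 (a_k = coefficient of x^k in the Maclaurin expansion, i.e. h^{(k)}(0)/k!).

f: a_k = 0, 3, -9/2, 9, -81/4, 243/5, -243/2, 2187/7, …
g: a_k = -2, 0, 16, 0, -64/3, 0, 512/45, 0, …
Product ⇒ symmetric product L₀, ord ≤ 4.
h=∫h₀ ⇒ L = L₀·Dx.
L = (2272 + 127488·x + 781056·x^2 + 1769472·x^3 + 1327104·x^4)·Dx + (4416 + 50112·x + 165888·x^2 + 165888·x^3)·Dx^2 + (1022 + 19392·x + 102816·x^2 + 221184·x^3 + 165888·x^4)·Dx^3 + (276 + 3132·x + 10368·x^2 + 10368·x^3)·Dx^4 + (55 + 714·x + 3375·x^2 + 6912·x^3 + 5184·x^4)·Dx^5  (order 5).
h: a_k = 0, 0, -3, 3, 15/2, -63/10, -43/15, 15/7, …
ICs: h(0) = 0, h′(0) = 0, h′′(0) = -6, h′′′(0) = 18, h′′′′(0) = 180.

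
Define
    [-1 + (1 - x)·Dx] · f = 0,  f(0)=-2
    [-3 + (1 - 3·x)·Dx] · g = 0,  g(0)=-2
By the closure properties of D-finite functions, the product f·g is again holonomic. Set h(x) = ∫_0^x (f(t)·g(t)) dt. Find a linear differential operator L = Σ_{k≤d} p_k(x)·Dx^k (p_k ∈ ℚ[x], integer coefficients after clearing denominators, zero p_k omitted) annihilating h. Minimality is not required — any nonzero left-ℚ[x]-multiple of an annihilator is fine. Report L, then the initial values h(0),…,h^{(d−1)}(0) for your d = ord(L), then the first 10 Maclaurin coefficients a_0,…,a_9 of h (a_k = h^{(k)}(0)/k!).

L = (-4 + 6·x)·Dx + (1 - 4·x + 3·x^2)·Dx^2  (order 2).
h: a_k = 0, 4, 8, 52/3, 40, 484/5, 728/3, 4372/7, 1640, 39364/9, …
ICs: h(0) = 0, h′(0) = 4.

f: a_k = -2, -2, -2, -2, -2, -2, -2, -2, -2, -2, …
g: a_k = -2, -6, -18, -54, -162, -486, -1458, -4374, -13122, -39366, …
L₀ := L_f ⊗_s L_g (sym. prod.), ord ≤ 1.
Integrate: L := L₀·Dx.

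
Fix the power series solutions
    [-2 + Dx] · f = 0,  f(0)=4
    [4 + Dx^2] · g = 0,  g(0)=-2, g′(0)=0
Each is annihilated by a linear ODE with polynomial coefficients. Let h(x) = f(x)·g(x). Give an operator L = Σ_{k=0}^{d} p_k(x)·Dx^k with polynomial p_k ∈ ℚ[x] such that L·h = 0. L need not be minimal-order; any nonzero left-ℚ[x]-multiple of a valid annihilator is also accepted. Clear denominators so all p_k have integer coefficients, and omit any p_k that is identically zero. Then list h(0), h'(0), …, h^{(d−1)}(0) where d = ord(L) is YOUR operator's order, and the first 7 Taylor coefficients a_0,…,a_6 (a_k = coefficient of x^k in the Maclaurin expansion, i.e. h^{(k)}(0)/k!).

L = 8 - 4·Dx + Dx^2  (order 2).
h: a_k = -8, -16, 0, 64/3, 64/3, 128/15, 0, …
ICs: h(0) = -8, h′(0) = -16.

f: a_k = 4, 8, 8, 16/3, 8/3, 16/15, 16/45, …
g: a_k = -2, 0, 4, 0, -4/3, 0, 8/45, …
f·g: L₀ = L_f ⊗_s L_g, ord ≤ 1·2.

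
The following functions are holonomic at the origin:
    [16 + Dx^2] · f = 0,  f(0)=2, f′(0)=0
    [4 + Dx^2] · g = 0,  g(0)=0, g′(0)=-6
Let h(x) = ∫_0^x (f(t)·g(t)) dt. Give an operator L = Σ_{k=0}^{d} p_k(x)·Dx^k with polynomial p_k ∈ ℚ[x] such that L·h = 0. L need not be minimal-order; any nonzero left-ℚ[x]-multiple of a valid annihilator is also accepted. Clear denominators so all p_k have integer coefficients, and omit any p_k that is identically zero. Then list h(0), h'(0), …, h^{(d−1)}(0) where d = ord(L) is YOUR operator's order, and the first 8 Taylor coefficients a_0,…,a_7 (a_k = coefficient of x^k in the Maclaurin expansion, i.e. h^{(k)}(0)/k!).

L = 144·Dx + 40·Dx^3 + Dx^5  (order 5).
h: a_k = 0, 0, -6, 0, 26, 0, -484/15, 0, …
ICs: h(0) = 0, h′(0) = 0, h′′(0) = -12, h′′′(0) = 0, h′′′′(0) = 624.

f: a_k = 2, 0, -16, 0, 64/3, 0, -512/45, 0, …
g: a_k = 0, -6, 0, 4, 0, -4/5, 0, 8/105, …
L₀ := L_f ⊗_s L_g (sym. prod.), ord ≤ 4.
h=∫₀ˣh₀: take L = L₀·Dx.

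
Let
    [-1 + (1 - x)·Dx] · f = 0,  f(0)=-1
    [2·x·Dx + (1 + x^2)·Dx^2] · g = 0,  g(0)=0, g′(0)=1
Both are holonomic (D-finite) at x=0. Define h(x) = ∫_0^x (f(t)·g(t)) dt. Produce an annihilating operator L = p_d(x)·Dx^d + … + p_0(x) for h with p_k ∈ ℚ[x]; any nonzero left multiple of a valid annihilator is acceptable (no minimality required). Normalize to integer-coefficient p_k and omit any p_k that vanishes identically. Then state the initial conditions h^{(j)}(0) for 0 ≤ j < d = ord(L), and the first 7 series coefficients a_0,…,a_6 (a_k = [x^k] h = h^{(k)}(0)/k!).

f: a_k = -1, -1, -1, -1, -1, -1, -1, …
g: a_k = 0, 1, 0, -1/3, 0, 1/5, 0, …
Product ⇒ symmetric product L₀, ord ≤ 2.
h=∫h₀ ⇒ L = L₀·Dx.
L = 2·x·Dx + (2 - 2·x + 4·x^2)·Dx^2 + (-1 + x - x^2 + x^3)·Dx^3  (order 3).
h: a_k = 0, 0, -1/2, -1/3, -1/6, -2/15, -13/90, …
ICs: h(0) = 0, h′(0) = 0, h′′(0) = -1.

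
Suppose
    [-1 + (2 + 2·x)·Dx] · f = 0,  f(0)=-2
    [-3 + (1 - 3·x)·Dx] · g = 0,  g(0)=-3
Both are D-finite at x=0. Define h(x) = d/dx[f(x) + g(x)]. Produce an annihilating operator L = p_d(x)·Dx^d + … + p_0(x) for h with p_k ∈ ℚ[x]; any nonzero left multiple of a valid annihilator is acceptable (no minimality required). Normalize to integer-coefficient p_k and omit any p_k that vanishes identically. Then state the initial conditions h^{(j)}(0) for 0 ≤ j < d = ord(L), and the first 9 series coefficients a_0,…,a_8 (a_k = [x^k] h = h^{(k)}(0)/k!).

f: a_k = -2, -1, 1/4, -1/8, 5/64, -7/128, 21/512, -33/1024, 429/16384, …
g: a_k = -3, -9, -27, -81, -243, -729, -2187, -6561, -19683, …
L₀ := lclm(L_f,L_g); ord L₀ ≤ 1+1.
Differentiate: ansatz ord ≤ ord L₀ ⇒ L.
L = (-126 - 54·x) + (-213 - 450·x - 189·x^2)·Dx + (26 - 34·x - 114·x^2 - 54·x^3)·Dx^2  (order 2).
h: a_k = -10, -107/2, -1947/8, -15547/16, -466595/128, -3359169/256, -47029479/1024, -322485843/2048, -17414265123/32768, …
ICs: h(0) = -10, h′(0) = -107/2.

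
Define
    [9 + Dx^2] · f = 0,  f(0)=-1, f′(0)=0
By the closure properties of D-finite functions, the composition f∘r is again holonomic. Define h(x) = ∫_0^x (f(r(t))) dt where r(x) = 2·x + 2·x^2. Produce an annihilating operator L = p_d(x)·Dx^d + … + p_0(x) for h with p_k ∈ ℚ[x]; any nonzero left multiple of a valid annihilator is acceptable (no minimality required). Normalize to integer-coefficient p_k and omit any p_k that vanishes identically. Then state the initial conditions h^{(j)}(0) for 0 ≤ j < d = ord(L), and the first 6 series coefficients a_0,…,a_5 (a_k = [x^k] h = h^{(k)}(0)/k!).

f: a_k = -1, 0, 9/2, 0, -27/8, 0, …
Change of var in L_f (x↦r) gives L₀.
Integrate: L := L₀·Dx.
L = (36 + 216·x + 432·x^2 + 288·x^3)·Dx - 2·Dx^2 + (1 + 2·x)·Dx^3  (order 3).
h: a_k = 0, -1, 0, 6, 9, -36/5, …
ICs: h(0) = 0, h′(0) = -1, h′′(0) = 0.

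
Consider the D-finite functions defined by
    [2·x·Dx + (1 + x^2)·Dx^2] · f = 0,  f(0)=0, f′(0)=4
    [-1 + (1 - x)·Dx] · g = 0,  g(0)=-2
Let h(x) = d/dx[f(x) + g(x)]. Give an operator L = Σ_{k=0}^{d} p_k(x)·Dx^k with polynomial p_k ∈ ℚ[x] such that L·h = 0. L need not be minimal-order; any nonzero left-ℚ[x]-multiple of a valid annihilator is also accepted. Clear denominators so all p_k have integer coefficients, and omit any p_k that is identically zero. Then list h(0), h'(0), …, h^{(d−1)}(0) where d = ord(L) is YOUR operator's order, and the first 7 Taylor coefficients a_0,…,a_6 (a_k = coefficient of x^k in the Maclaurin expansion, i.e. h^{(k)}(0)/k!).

L = (2 - 8·x - 6·x^2) + (-4 + 2·x - 4·x^2 - 6·x^3)·Dx + (1 - x^4)·Dx^2  (order 2).
h: a_k = 2, -4, -10, -8, -6, -12, -18, …
ICs: h(0) = 2, h′(0) = -4.

f: a_k = 0, 4, 0, -4/3, 0, 4/5, 0, …
g: a_k = -2, -2, -2, -2, -2, -2, -2, …
Sum ⇒ L₀ = lclm(L_f,L_g) in ℚ(x)⟨Dx⟩.
h₀' ⇒ L via d/dx closure of L₀.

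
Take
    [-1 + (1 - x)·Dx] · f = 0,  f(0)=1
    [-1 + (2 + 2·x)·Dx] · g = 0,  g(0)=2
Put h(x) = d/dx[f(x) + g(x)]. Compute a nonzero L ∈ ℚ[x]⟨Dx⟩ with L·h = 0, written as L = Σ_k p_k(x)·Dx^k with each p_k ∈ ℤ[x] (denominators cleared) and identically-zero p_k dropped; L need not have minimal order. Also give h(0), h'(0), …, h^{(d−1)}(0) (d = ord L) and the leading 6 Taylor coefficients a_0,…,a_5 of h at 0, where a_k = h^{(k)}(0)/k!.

L = (-18 - 6·x) + (-21 - 54·x - 21·x^2)·Dx + (10 + 6·x - 10·x^2 - 6·x^3)·Dx^2  (order 2).
h: a_k = 2, 3/2, 27/8, 59/16, 675/128, 1473/256, …
ICs: h(0) = 2, h′(0) = 3/2.

f: a_k = 1, 1, 1, 1, 1, 1, …
g: a_k = 2, 1, -1/4, 1/8, -5/64, 7/128, …
f+g: L₀ = lclm(L_f,L_g), ord ≤ 1+1.
h=h₀': d/dx-closure on L₀ ⇒ L.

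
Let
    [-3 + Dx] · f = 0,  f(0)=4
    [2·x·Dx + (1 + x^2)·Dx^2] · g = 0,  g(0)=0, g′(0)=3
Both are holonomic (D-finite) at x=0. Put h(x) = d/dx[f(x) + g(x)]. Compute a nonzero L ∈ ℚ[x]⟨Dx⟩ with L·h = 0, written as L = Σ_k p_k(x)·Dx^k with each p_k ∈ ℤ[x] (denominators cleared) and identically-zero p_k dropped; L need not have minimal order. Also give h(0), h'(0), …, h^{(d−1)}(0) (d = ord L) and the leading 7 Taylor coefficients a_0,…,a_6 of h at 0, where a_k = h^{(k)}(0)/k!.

L = (6 - 18·x - 18·x^2 - 18·x^3) + (-11 - 12·x^2 - 9·x^4)·Dx + (3 + 2·x + 6·x^2 + 2·x^3 + 3·x^4)·Dx^2  (order 2).
h: a_k = 15, 36, 51, 54, 87/2, 243/10, 183/20, …
ICs: h(0) = 15, h′(0) = 36.

f: a_k = 4, 12, 18, 18, 27/2, 81/10, 81/20, …
g: a_k = 0, 3, 0, -1, 0, 3/5, 0, …
f+g: L₀ = lclm(L_f,L_g), ord ≤ 1+2.
Derive L from L₀ (diff closure).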